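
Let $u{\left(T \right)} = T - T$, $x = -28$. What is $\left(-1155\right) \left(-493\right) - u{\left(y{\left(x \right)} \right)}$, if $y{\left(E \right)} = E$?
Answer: $569415$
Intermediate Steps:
$u{\left(T \right)} = 0$
$\left(-1155\right) \left(-493\right) - u{\left(y{\left(x \right)} \right)} = \left(-1155\right) \left(-493\right) - 0 = 569415 + 0 = 569415$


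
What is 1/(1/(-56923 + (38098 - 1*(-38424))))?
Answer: 19599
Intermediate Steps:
1/(1/(-56923 + (38098 - 1*(-38424)))) = 1/(1/(-56923 + (38098 + 38424))) = 1/(1/(-56923 + 76522)) = 1/(1/19599) = 19599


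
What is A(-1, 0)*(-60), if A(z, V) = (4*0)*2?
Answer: 0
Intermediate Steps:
A(z, V) = 0 (A(z, V) = 0*2 = 0)
A(-1, 0)*(-60) = 0*(-60) = 0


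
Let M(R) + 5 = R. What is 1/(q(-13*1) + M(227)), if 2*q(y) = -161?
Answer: 2/283 ≈ 0.0070671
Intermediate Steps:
M(R) = -5 + R
q(y) = -161/2 (q(y) = (½)*(-161) = -161/2)
1/(q(-13*1) + M(227)) = 1/(-161/2 + (-5 + 227)) = 1/(-161/2 + 222) = 1/(283/2) = 2/283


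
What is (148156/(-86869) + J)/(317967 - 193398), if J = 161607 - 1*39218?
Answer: 1181295765/1202353829 ≈ 0.98249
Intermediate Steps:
J = 122389 (J = 161607 - 39218 = 122389)
(148156/(-86869) + J)/(317967 - 193398) = (148156/(-86869) + 122389)/(317967 - 193398) = (148156*(-1/86869) + 122389)/124569 = (-148156/86869 + 122389)*(1/124569) = (10631661885/86869)*(1/124569) = 1181295765/1202353829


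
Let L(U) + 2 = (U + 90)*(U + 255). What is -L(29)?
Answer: -33794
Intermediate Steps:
L(U) = -2 + (90 + U)*(255 + U) (L(U) = -2 + (U + 90)*(U + 255) = -2 + (90 + U)*(255 + U))
-L(29) = -(22948 + 29² + 345*29) = -(22948 + 841 + 10005) = -1*33794 = -33794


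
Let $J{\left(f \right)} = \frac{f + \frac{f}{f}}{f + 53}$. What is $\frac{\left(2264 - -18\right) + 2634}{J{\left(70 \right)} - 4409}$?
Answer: $- \frac{151167}{135559} \approx -1.1151$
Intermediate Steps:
$J{\left(f \right)} = \frac{1 + f}{53 + f}$ ($J{\left(f \right)} = \frac{f + 1}{53 + f} = \frac{1 + f}{53 + f}$)
$\frac{\left(2264 - -18\right) + 2634}{J{\left(70 \right)} - 4409} = \frac{\left(2264 - -18\right) + 2634}{\frac{1 + 70}{53 + 70} - 4409} = \frac{\left(2264 + 18\right) + 2634}{\frac{1}{123} \cdot 71 - 4409} = \frac{2282 + 2634}{\frac{1}{123} \cdot 71 - 4409} = \frac{4916}{\frac{71}{123} - 4409} = \frac{4916}{- \frac{542236}{123}} = 4916 \left(- \frac{123}{542236}\right) = - \frac{151167}{135559}$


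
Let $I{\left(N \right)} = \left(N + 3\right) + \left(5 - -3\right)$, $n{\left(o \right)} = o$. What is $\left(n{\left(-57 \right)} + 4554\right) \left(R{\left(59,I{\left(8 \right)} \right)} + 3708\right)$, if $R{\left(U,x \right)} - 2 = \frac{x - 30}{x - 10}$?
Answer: $\frac{50035121}{3} \approx 1.6678 \cdot 10^{7}$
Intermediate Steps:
$I{\left(N \right)} = 11 + N$ ($I{\left(N \right)} = \left(3 + N\right) + \left(5 + 3\right) = \left(3 + N\right) + 8 = 11 + N$)
$R{\left(U,x \right)} = 2 + \frac{-30 + x}{-10 + x}$ ($R{\left(U,x \right)} = 2 + \frac{x - 30}{x - 10} = 2 + \frac{-30 + x}{-10 + x}$)
$\left(n{\left(-57 \right)} + 4554\right) \left(R{\left(59,I{\left(8 \right)} \right)} + 3708\right) = \left(-57 + 4554\right) \left(\frac{-50 + 3 \left(11 + 8\right)}{-10 + \left(11 + 8\right)} + 3708\right) = 4497 \left(\frac{-50 + 3 \cdot 19}{-10 + 19} + 3708\right) = 4497 \left(\frac{-50 + 57}{9} + 3708\right) = 4497 \left(\frac{1}{9} \cdot 7 + 3708\right) = 4497 \left(\frac{7}{9} + 3708\right) = 4497 \cdot \frac{33379}{9} = \frac{50035121}{3}$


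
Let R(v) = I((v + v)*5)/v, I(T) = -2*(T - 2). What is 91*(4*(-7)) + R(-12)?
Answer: -7705/3 ≈ -2568.3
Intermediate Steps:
I(T) = 4 - 2*T (I(T) = -2*(-2 + T) = 4 - 2*T)
R(v) = (4 - 20*v)/v (R(v) = (4 - 2*(v + v)*5)/v = (4 - 2*2*v*5)/v = (4 - 20*v)/v)
91*(4*(-7)) + R(-12) = 91*(4*(-7)) + (-20 + 4/(-12)) = 91*(-28) + (-20 + 4*(-1/12)) = -2548 + (-20 - ⅓) = -2548 - 61/3 = -7705/3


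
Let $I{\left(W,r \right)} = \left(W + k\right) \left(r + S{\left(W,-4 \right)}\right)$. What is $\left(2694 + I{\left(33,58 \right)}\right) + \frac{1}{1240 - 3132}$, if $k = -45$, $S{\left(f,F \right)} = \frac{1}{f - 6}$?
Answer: $\frac{34014367}{17028} \approx 1997.6$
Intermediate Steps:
$S{\left(f,F \right)} = \frac{1}{-6 + f}$
$I{\left(W,r \right)} = \left(-45 + W\right) \left(r + \frac{1}{-6 + W}\right)$ ($I{\left(W,r \right)} = \left(W - 45\right) \left(r + \frac{1}{-6 + W}\right) = \left(-45 + W\right) \left(r + \frac{1}{-6 + W}\right)$)
$\left(2694 + I{\left(33,58 \right)}\right) + \frac{1}{1240 - 3132} = \left(2694 + \frac{-45 + 33 + 58 \left(-45 + 33\right) \left(-6 + 33\right)}{-6 + 33}\right) + \frac{1}{1240 - 3132} = \left(2694 + \frac{-45 + 33 + 58 \left(-12\right) 27}{27}\right) + \frac{1}{-1892} = \left(2694 + \frac{-45 + 33 - 18792}{27}\right) - \frac{1}{1892} = \left(2694 + \frac{1}{27} \left(-18804\right)\right) - \frac{1}{1892} = \left(2694 - \frac{6268}{9}\right) - \frac{1}{1892} = \frac{17978}{9} - \frac{1}{1892} = \frac{34014367}{17028}$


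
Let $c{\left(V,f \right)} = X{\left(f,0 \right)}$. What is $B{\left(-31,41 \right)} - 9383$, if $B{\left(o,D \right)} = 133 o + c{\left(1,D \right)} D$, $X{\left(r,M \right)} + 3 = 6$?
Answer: $-13383$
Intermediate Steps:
$X{\left(r,M \right)} = 3$ ($X{\left(r,M \right)} = -3 + 6 = 3$)
$c{\left(V,f \right)} = 3$
$B{\left(o,D \right)} = 3 D + 133 o$ ($B{\left(o,D \right)} = 133 o + 3 D = 3 D + 133 o$)
$B{\left(-31,41 \right)} - 9383 = \left(3 \cdot 41 + 133 \left(-31\right)\right) - 9383 = \left(123 - 4123\right) - 9383 = -4000 - 9383 = -13383$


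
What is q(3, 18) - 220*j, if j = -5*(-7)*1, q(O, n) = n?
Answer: -7682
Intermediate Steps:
j = 35 (j = 35*1 = 35)
q(3, 18) - 220*j = 18 - 220*35 = 18 - 7700 = -7682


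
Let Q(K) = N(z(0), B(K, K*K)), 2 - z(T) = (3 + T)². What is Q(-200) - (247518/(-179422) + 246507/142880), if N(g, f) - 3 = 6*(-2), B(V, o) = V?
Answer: -119792872677/12817907680 ≈ -9.3457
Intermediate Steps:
z(T) = 2 - (3 + T)²
N(g, f) = -9 (N(g, f) = 3 + 6*(-2) = 3 - 12 = -9)
Q(K) = -9
Q(-200) - (247518/(-179422) + 246507/142880) = -9 - (247518/(-179422) + 246507/142880) = -9 - (247518*(-1/179422) + 246507*(1/142880)) = -9 - (-123759/89711 + 246507/142880) = -9 - 1*4431703557/12817907680 = -9 - 4431703557/12817907680 = -119792872677/12817907680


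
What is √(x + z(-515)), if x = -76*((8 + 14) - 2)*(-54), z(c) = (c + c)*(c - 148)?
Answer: √764970 ≈ 874.63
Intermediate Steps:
z(c) = 2*c*(-148 + c) (z(c) = (2*c)*(-148 + c) = 2*c*(-148 + c))
x = 82080 (x = -76*(22 - 2)*(-54) = -76*20*(-54) = -1520*(-54) = 82080)
√(x + z(-515)) = √(82080 + 2*(-515)*(-148 - 515)) = √(82080 + 2*(-515)*(-663)) = √(82080 + 682890) = √764970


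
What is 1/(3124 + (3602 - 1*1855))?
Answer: 1/4871 ≈ 0.00020530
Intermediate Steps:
1/(3124 + (3602 - 1*1855)) = 1/(3124 + (3602 - 1855)) = 1/(3124 + 1747) = 1/4871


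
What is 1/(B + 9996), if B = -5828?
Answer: 1/4168 ≈ 0.00023992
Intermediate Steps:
1/(B + 9996) = 1/(-5828 + 9996) = 1/4168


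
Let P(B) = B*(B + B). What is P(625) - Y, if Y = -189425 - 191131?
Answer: 1161806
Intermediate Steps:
Y = -380556
P(B) = 2*B² (P(B) = B*(2*B) = 2*B²)
P(625) - Y = 2*625² - 1*(-380556) = 2*390625 + 380556 = 781250 + 380556 = 1161806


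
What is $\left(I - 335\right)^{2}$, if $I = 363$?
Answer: $784$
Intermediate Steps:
$\left(I - 335\right)^{2} = \left(363 - 335\right)^{2} = 28^{2} = 784$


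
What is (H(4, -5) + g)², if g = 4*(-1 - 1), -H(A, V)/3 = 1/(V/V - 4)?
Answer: 49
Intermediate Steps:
H(A, V) = 1 (H(A, V) = -3/(V/V - 4) = -3/(1 - 4) = -3/(-3) = -3*(-⅓) = 1)
g = -8 (g = 4*(-2) = -8)
(H(4, -5) + g)² = (1 - 8)² = (-7)² = 49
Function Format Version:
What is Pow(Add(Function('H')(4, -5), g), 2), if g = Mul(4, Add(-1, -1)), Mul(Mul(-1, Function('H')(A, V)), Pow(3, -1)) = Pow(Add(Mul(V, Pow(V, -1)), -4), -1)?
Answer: 49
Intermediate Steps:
Function('H')(A, V) = 1 (Function('H')(A, V) = Mul(-3, Pow(Add(Mul(V, Pow(V, -1)), -4), -1)) = Mul(-3, Pow(Add(1, -4), -1)) = Mul(-3, Pow(-3, -1)) = Mul(-3, Rational(-1, 3)) = 1)
g = -8 (g = Mul(4, -2) = -8)
Pow(Add(Function('H')(4, -5), g), 2) = Pow(Add(1, -8), 2) = Pow(-7, 2) = 49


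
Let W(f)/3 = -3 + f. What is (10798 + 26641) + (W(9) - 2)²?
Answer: 37695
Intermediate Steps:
W(f) = -9 + 3*f (W(f) = 3*(-3 + f) = -9 + 3*f)
(10798 + 26641) + (W(9) - 2)² = (10798 + 26641) + ((-9 + 3*9) - 2)² = 37439 + ((-9 + 27) - 2)² = 37439 + (18 - 2)² = 37439 + 16² = 37439 + 256 = 37695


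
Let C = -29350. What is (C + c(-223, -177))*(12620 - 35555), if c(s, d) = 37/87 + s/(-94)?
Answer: 1834810863545/2726 ≈ 6.7308e+8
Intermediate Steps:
c(s, d) = 37/87 - s/94 (c(s, d) = 37*(1/87) + s*(-1/94) = 37/87 - s/94)
(C + c(-223, -177))*(12620 - 35555) = (-29350 + (37/87 - 1/94*(-223)))*(12620 - 35555) = (-29350 + (37/87 + 223/94))*(-22935) = (-29350 + 22879/8178)*(-22935) = -240001421/8178*(-22935) = 1834810863545/2726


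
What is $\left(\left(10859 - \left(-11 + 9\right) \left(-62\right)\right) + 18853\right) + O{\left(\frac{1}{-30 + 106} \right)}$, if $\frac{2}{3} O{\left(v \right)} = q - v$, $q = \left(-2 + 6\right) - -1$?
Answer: $\frac{4498513}{152} \approx 29595.0$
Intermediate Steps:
$q = 5$ ($q = 4 + 1 = 5$)
$O{\left(v \right)} = \frac{15}{2} - \frac{3 v}{2}$ ($O{\left(v \right)} = \frac{3 \left(5 - v\right)}{2} = \frac{15}{2} - \frac{3 v}{2}$)
$\left(\left(10859 - \left(-11 + 9\right) \left(-62\right)\right) + 18853\right) + O{\left(\frac{1}{-30 + 106} \right)} = \left(\left(10859 - \left(-11 + 9\right) \left(-62\right)\right) + 18853\right) + \left(\frac{15}{2} - \frac{3}{2 \left(-30 + 106\right)}\right) = \left(\left(10859 - \left(-2\right) \left(-62\right)\right) + 18853\right) + \left(\frac{15}{2} - \frac{3}{2 \cdot 76}\right) = \left(\left(10859 - 124\right) + 18853\right) + \left(\frac{15}{2} - \frac{3}{152}\right) = \left(10735 + 18853\right) + \frac{1137}{152} = 29588 + \frac{1137}{152} = \frac{4498513}{152}$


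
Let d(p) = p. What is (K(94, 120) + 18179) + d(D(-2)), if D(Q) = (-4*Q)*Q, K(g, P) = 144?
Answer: 18307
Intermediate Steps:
D(Q) = -4*Q**2
(K(94, 120) + 18179) + d(D(-2)) = (144 + 18179) - 4*(-2)**2 = 18323 - 4*4 = 18323 - 16 = 18307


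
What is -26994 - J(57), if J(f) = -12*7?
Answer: -26910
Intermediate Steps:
J(f) = -84
-26994 - J(57) = -26994 - 1*(-84) = -26994 + 84 = -26910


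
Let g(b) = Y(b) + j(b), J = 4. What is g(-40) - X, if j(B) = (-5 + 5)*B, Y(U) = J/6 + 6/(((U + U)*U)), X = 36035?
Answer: -172964791/4800 ≈ -36034.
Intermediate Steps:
Y(U) = ⅔ + 3/U² (Y(U) = 4/6 + 6/(((U + U)*U)) = 4*(⅙) + 6/(((2*U)*U)) = ⅔ + 6/((2*U²)) = ⅔ + 6*(1/(2*U²)) = ⅔ + 3/U²)
j(B) = 0 (j(B) = 0*B = 0)
g(b) = ⅔ + 3/b² (g(b) = (⅔ + 3/b²) + 0 = ⅔ + 3/b²)
g(-40) - X = (⅔ + 3/(-40)²) - 1*36035 = (⅔ + 3*(1/1600)) - 36035 = (⅔ + 3/1600) - 36035 = 3209/4800 - 36035 = -172964791/4800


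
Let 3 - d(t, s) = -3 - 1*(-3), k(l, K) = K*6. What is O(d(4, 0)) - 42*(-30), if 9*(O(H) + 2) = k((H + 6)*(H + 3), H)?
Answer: 1260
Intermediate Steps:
k(l, K) = 6*K
d(t, s) = 3 (d(t, s) = 3 - (-3 - 1*(-3)) = 3 - (-3 + 3) = 3 - 1*0 = 3 + 0 = 3)
O(H) = -2 + 2*H/3 (O(H) = -2 + (6*H)/9 = -2 + 2*H/3)
O(d(4, 0)) - 42*(-30) = (-2 + (⅔)*3) - 42*(-30) = (-2 + 2) + 1260 = 0 + 1260 = 1260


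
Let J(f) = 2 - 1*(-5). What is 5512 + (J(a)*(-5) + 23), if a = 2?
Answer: 5500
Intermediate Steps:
J(f) = 7 (J(f) = 2 + 5 = 7)
5512 + (J(a)*(-5) + 23) = 5512 + (7*(-5) + 23) = 5512 + (-35 + 23) = 5512 - 12 = 5500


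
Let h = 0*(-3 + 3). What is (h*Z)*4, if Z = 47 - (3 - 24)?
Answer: 0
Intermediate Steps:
Z = 68 (Z = 47 - 1*(-21) = 47 + 21 = 68)
h = 0 (h = 0*0 = 0)
(h*Z)*4 = (0*68)*4 = 0*4 = 0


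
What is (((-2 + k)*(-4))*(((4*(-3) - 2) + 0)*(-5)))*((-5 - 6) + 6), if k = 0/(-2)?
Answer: -2800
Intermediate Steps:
k = 0 (k = 0*(-1/2) = 0)
(((-2 + k)*(-4))*(((4*(-3) - 2) + 0)*(-5)))*((-5 - 6) + 6) = (((-2 + 0)*(-4))*(((4*(-3) - 2) + 0)*(-5)))*((-5 - 6) + 6) = ((-2*(-4))*(((-12 - 2) + 0)*(-5)))*(-11 + 6) = (8*((-14 + 0)*(-5)))*(-5) = (8*(-14*(-5)))*(-5) = (8*70)*(-5) = 560*(-5) = -2800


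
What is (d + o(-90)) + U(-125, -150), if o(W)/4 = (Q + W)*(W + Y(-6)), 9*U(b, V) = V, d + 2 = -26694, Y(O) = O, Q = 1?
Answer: 22390/3 ≈ 7463.3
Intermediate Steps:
d = -26696 (d = -2 - 26694 = -26696)
U(b, V) = V/9
o(W) = 4*(1 + W)*(-6 + W) (o(W) = 4*((1 + W)*(W - 6)) = 4*((1 + W)*(-6 + W)) = 4*(1 + W)*(-6 + W))
(d + o(-90)) + U(-125, -150) = (-26696 + (-24 - 20*(-90) + 4*(-90)²)) + (⅑)*(-150) = (-26696 + (-24 + 1800 + 4*8100)) - 50/3 = (-26696 + (-24 + 1800 + 32400)) - 50/3 = (-26696 + 34176) - 50/3 = 7480 - 50/3 = 22390/3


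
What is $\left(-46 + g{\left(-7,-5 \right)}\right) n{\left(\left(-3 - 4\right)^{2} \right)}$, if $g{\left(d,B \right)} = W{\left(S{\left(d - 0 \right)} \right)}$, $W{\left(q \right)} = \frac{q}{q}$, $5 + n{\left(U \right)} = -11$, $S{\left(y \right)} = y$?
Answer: $720$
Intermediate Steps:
$n{\left(U \right)} = -16$ ($n{\left(U \right)} = -5 - 11 = -16$)
$W{\left(q \right)} = 1$
$g{\left(d,B \right)} = 1$
$\left(-46 + g{\left(-7,-5 \right)}\right) n{\left(\left(-3 - 4\right)^{2} \right)} = \left(-46 + 1\right) \left(-16\right) = \left(-45\right) \left(-16\right) = 720$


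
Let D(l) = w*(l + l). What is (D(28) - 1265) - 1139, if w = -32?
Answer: -4196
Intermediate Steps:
D(l) = -64*l (D(l) = -32*(l + l) = -64*l)
(D(28) - 1265) - 1139 = (-64*28 - 1265) - 1139 = (-1792 - 1265) - 1139 = -3057 - 1139 = -4196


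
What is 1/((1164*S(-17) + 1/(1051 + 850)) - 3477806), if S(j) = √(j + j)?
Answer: -4189366266235/14569858626383800563 - 1402154788*I*√34/14569858626383800563 ≈ -2.8754e-7 - 5.6115e-10*I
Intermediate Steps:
S(j) = √2*√j (S(j) = √(2*j) = √2*√j)
1/((1164*S(-17) + 1/(1051 + 850)) - 3477806) = 1/((1164*(√2*√(-17)) + 1/(1051 + 850)) - 3477806) = 1/((1164*(√2*(I*√17)) + 1/1901) - 3477806) = 1/((1164*(I*√34) + 1/1901) - 3477806) = 1/((1164*I*√34 + 1/1901) - 3477806) = 1/((1/1901 + 1164*I*√34) - 3477806) = 1/(-6611309205/1901 + 1164*I*√34)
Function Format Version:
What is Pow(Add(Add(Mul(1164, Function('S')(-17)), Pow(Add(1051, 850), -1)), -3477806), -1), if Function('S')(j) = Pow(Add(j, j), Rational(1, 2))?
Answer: Add(Rational(-4189366266235, 14569858626383800563), Mul(Rational(-1402154788, 14569858626383800563), I, Pow(34, Rational(1, 2)))) ≈ Add(-2.8754e-7, Mul(-5.6115e-10, I))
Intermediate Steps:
Function('S')(j) = Mul(Pow(2, Rational(1, 2)), Pow(j, Rational(1, 2))) (Function('S')(j) = Pow(Mul(2, j), Rational(1, 2)) = Mul(Pow(2, Rational(1, 2)), Pow(j, Rational(1, 2))))
Pow(Add(Add(Mul(1164, Function('S')(-17)), Pow(Add(1051, 850), -1)), -3477806), -1) = Pow(Add(Add(Mul(1164, Mul(Pow(2, Rational(1, 2)), Pow(-17, Rational(1, 2)))), Pow(Add(1051, 850), -1)), -3477806), -1) = Pow(Add(Add(Mul(1164, Mul(Pow(2, Rational(1, 2)), Mul(I, Pow(17, Rational(1, 2))))), Pow(1901, -1)), -3477806), -1) = Pow(Add(Add(Mul(1164, Mul(I, Pow(34, Rational(1, 2)))), Rational(1, 1901)), -3477806), -1) = Pow(Add(Add(Mul(1164, I, Pow(34, Rational(1, 2))), Rational(1, 1901)), -3477806), -1) = Pow(Add(Add(Rational(1, 1901), Mul(1164, I, Pow(34, Rational(1, 2)))), -3477806), -1) = Pow(Add(Rational(-6611309205, 1901), Mul(1164, I, Pow(34, Rational(1, 2)))), -1)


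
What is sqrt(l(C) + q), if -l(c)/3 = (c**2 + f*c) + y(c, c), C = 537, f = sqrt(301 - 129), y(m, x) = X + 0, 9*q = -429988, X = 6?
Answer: sqrt(-8216113 - 28998*sqrt(43))/3 ≈ 966.45*I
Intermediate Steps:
q = -429988/9 (q = (1/9)*(-429988) = -429988/9 ≈ -47776.)
y(m, x) = 6 (y(m, x) = 6 + 0 = 6)
f = 2*sqrt(43) (f = sqrt(172) = 2*sqrt(43) ≈ 13.115)
l(c) = -18 - 3*c**2 - 6*c*sqrt(43) (l(c) = -3*((c**2 + (2*sqrt(43))*c) + 6) = -3*((c**2 + 2*c*sqrt(43)) + 6) = -3*(6 + c**2 + 2*c*sqrt(43)) = -18 - 3*c**2 - 6*c*sqrt(43))
sqrt(l(C) + q) = sqrt((-18 - 3*537**2 - 6*537*sqrt(43)) - 429988/9) = sqrt((-18 - 3*288369 - 3222*sqrt(43)) - 429988/9) = sqrt((-18 - 865107 - 3222*sqrt(43)) - 429988/9) = sqrt((-865125 - 3222*sqrt(43)) - 429988/9) = sqrt(-8216113/9 - 3222*sqrt(43))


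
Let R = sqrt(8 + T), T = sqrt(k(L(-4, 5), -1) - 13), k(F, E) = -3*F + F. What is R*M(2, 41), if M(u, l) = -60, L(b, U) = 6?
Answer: -60*sqrt(8 + 5*I) ≈ -177.15 - 50.805*I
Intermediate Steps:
k(F, E) = -2*F
T = 5*I (T = sqrt(-2*6 - 13) = sqrt(-12 - 13) = sqrt(-25) = 5*I ≈ 5.0*I)
R = sqrt(8 + 5*I) ≈ 2.9525 + 0.84675*I
R*M(2, 41) = sqrt(8 + 5*I)*(-60) = -60*sqrt(8 + 5*I)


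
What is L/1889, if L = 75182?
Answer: 75182/1889 ≈ 39.800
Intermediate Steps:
L/1889 = 75182/1889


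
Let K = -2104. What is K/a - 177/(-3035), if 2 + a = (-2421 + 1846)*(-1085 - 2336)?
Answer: 341786281/5970066555 ≈ 0.057250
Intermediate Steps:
a = 1967073 (a = -2 + (-2421 + 1846)*(-1085 - 2336) = -2 - 575*(-3421) = -2 + 1967075 = 1967073)
K/a - 177/(-3035) = -2104/1967073 - 177/(-3035) = -2104*1/1967073 - 177*(-1/3035) = -2104/1967073 + 177/3035 = 341786281/5970066555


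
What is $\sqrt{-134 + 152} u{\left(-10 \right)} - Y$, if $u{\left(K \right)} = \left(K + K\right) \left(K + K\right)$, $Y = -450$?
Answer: $450 + 1200 \sqrt{2} \approx 2147.1$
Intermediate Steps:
$u{\left(K \right)} = 4 K^{2}$ ($u{\left(K \right)} = 2 K 2 K = 4 K^{2}$)
$\sqrt{-134 + 152} u{\left(-10 \right)} - Y = \sqrt{-134 + 152} \cdot 4 \left(-10\right)^{2} - -450 = \sqrt{18} \cdot 4 \cdot 100 + 450 = 3 \sqrt{2} \cdot 400 + 450 = 1200 \sqrt{2} + 450 = 450 + 1200 \sqrt{2}$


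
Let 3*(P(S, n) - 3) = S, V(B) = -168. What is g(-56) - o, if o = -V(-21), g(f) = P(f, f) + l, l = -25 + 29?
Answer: -539/3 ≈ -179.67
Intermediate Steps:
l = 4
P(S, n) = 3 + S/3
g(f) = 7 + f/3 (g(f) = (3 + f/3) + 4 = 7 + f/3)
o = 168 (o = -1*(-168) = 168)
g(-56) - o = (7 + (1/3)*(-56)) - 1*168 = (7 - 56/3) - 168 = -35/3 - 168 = -539/3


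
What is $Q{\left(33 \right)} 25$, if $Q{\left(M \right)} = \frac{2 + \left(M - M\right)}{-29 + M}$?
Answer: $\frac{25}{2} \approx 12.5$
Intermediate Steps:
$Q{\left(M \right)} = \frac{2}{-29 + M}$ ($Q{\left(M \right)} = \frac{2 + 0}{-29 + M} = \frac{2}{-29 + M}$)
$Q{\left(33 \right)} 25 = \frac{2}{-29 + 33} \cdot 25 = \frac{2}{4} \cdot 25 = 2 \cdot \frac{1}{4} \cdot 25 = \frac{1}{2} \cdot 25 = \frac{25}{2}$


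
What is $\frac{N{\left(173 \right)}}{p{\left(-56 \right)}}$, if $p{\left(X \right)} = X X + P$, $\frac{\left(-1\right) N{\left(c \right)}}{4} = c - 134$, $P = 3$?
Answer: $- \frac{156}{3139} \approx -0.049697$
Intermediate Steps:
$N{\left(c \right)} = 536 - 4 c$ ($N{\left(c \right)} = - 4 \left(c - 134\right) = - 4 \left(-134 + c\right) = 536 - 4 c$)
$p{\left(X \right)} = 3 + X^{2}$ ($p{\left(X \right)} = X X + 3 = X^{2} + 3 = 3 + X^{2}$)
$\frac{N{\left(173 \right)}}{p{\left(-56 \right)}} = \frac{536 - 692}{3 + \left(-56\right)^{2}} = \frac{536 - 692}{3 + 3136} = - \frac{156}{3139}$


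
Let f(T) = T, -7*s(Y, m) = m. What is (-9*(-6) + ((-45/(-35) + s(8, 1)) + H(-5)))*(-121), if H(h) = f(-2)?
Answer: -45012/7 ≈ -6430.3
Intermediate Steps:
s(Y, m) = -m/7
H(h) = -2
(-9*(-6) + ((-45/(-35) + s(8, 1)) + H(-5)))*(-121) = (-9*(-6) + ((-45/(-35) - 1/7*1) - 2))*(-121) = (54 + ((-45*(-1/35) - 1/7) - 2))*(-121) = (54 + ((9/7 - 1/7) - 2))*(-121) = (54 + (8/7 - 2))*(-121) = (54 - 6/7)*(-121) = (372/7)*(-121) = -45012/7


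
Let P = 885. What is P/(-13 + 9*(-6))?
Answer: -885/67 ≈ -13.209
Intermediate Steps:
P/(-13 + 9*(-6)) = 885/(-13 + 9*(-6)) = 885/(-13 - 54) = 885/(-67) = 885*(-1/67) = -885/67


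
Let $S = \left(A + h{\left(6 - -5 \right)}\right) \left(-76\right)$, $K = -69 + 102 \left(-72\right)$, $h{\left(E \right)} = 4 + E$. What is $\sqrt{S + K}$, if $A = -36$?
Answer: $i \sqrt{5817} \approx 76.269 i$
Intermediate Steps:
$K = -7413$ ($K = -69 - 7344 = -7413$)
$S = 1596$ ($S = \left(-36 + \left(4 + \left(6 - -5\right)\right)\right) \left(-76\right) = \left(-36 + \left(4 + \left(6 + 5\right)\right)\right) \left(-76\right) = \left(-36 + \left(4 + 11\right)\right) \left(-76\right) = \left(-36 + 15\right) \left(-76\right) = \left(-21\right) \left(-76\right) = 1596$)
$\sqrt{S + K} = \sqrt{1596 - 7413} = \sqrt{-5817} = i \sqrt{5817}$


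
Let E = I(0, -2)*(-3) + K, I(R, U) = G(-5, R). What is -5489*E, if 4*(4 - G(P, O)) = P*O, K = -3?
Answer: 82335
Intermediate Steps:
G(P, O) = 4 - O*P/4 (G(P, O) = 4 - P*O/4 = 4 - O*P/4)
I(R, U) = 4 + 5*R/4 (I(R, U) = 4 - 1/4*R*(-5) = 4 + 5*R/4)
E = -15 (E = (4 + (5/4)*0)*(-3) - 3 = (4 + 0)*(-3) - 3 = 4*(-3) - 3 = -12 - 3 = -15)
-5489*E = -5489*(-15) = 82335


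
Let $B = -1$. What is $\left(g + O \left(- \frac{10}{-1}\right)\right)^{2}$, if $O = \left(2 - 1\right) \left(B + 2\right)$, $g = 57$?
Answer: $4489$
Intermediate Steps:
$O = 1$ ($O = \left(2 - 1\right) \left(-1 + 2\right) = 1 \cdot 1 = 1$)
$\left(g + O \left(- \frac{10}{-1}\right)\right)^{2} = \left(57 + 1 \left(- \frac{10}{-1}\right)\right)^{2} = \left(57 + 1 \left(\left(-10\right) \left(-1\right)\right)\right)^{2} = \left(57 + 1 \cdot 10\right)^{2} = \left(57 + 10\right)^{2} = 67^{2} = 4489$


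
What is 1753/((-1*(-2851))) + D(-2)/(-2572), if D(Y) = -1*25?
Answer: 4579991/7332772 ≈ 0.62459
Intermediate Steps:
D(Y) = -25
1753/((-1*(-2851))) + D(-2)/(-2572) = 1753/((-1*(-2851))) - 25/(-2572) = 1753/2851 - 25*(-1/2572) = 1753*(1/2851) + 25/2572 = 1753/2851 + 25/2572 = 4579991/7332772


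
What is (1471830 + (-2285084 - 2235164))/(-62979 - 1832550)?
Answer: 3048418/1895529 ≈ 1.6082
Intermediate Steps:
(1471830 + (-2285084 - 2235164))/(-62979 - 1832550) = (1471830 - 4520248)/(-1895529) = -3048418*(-1/1895529) = 3048418/1895529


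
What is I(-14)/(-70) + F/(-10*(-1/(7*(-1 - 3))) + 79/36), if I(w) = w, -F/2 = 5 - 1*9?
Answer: 10543/2315 ≈ 4.5542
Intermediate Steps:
F = 8 (F = -2*(5 - 1*9) = -2*(5 - 9) = -2*(-4) = 8)
I(-14)/(-70) + F/(-10*(-1/(7*(-1 - 3))) + 79/36) = -14/(-70) + 8/(-10*(-1/(7*(-1 - 3))) + 79/36) = -14*(-1/70) + 8/(-10/((-4*(-7))) + 79*(1/36)) = 1/5 + 8/(-10/28 + 79/36) = 1/5 + 8/(-10*1/28 + 79/36) = 1/5 + 8/(-5/14 + 79/36) = 1/5 + 8/(463/252) = 1/5 + 8*(252/463) = 1/5 + 2016/463 = 10543/2315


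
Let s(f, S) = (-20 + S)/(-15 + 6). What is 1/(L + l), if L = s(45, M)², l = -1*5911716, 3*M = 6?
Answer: -1/5911712 ≈ -1.6916e-7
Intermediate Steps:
M = 2 (M = (⅓)*6 = 2)
s(f, S) = 20/9 - S/9 (s(f, S) = (-20 + S)/(-9) = (-20 + S)*(-⅑) = 20/9 - S/9)
l = -5911716
L = 4 (L = (20/9 - ⅑*2)² = (20/9 - 2/9)² = 2² = 4)
1/(L + l) = 1/(4 - 5911716) = 1/(-5911712) = -1/5911712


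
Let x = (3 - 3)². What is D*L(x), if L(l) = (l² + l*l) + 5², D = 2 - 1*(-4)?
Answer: 150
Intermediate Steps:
x = 0 (x = 0² = 0)
D = 6 (D = 2 + 4 = 6)
L(l) = 25 + 2*l² (L(l) = (l² + l²) + 25 = 2*l² + 25 = 25 + 2*l²)
D*L(x) = 6*(25 + 2*0²) = 6*(25 + 2*0) = 6*(25 + 0) = 6*25 = 150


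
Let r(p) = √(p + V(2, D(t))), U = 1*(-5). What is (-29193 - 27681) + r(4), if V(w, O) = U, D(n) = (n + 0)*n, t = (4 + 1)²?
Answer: -56874 + I ≈ -56874.0 + 1.0*I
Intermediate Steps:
t = 25 (t = 5² = 25)
D(n) = n² (D(n) = n*n = n²)
U = -5
V(w, O) = -5
r(p) = √(-5 + p) (r(p) = √(p - 5) = √(-5 + p))
(-29193 - 27681) + r(4) = (-29193 - 27681) + √(-5 + 4) = -56874 + √(-1) = -56874 + I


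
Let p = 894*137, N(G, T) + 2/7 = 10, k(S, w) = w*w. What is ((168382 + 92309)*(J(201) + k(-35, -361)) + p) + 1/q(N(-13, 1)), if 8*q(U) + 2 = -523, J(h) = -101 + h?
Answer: 17849844279217/525 ≈ 3.4000e+10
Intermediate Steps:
k(S, w) = w²
N(G, T) = 68/7 (N(G, T) = -2/7 + 10 = 68/7)
q(U) = -525/8 (q(U) = -¼ + (⅛)*(-523) = -¼ - 523/8 = -525/8)
p = 122478
((168382 + 92309)*(J(201) + k(-35, -361)) + p) + 1/q(N(-13, 1)) = ((168382 + 92309)*((-101 + 201) + (-361)²) + 122478) + 1/(-525/8) = (260691*(100 + 130321) + 122478) - 8/525 = (260691*130421 + 122478) - 8/525 = (33999580911 + 122478) - 8/525 = 33999703389 - 8/525 = 17849844279217/525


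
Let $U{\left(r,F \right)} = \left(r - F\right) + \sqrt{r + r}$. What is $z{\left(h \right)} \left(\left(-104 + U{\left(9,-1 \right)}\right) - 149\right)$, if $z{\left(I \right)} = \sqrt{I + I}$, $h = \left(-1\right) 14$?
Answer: $6 i \sqrt{7} \left(-81 + \sqrt{2}\right) \approx - 1263.4 i$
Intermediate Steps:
$U{\left(r,F \right)} = r - F + \sqrt{2} \sqrt{r}$ ($U{\left(r,F \right)} = \left(r - F\right) + \sqrt{2 r} = \left(r - F\right) + \sqrt{2} \sqrt{r} = r - F + \sqrt{2} \sqrt{r}$)
$h = -14$
$z{\left(I \right)} = \sqrt{2} \sqrt{I}$ ($z{\left(I \right)} = \sqrt{2 I} = \sqrt{2} \sqrt{I}$)
$z{\left(h \right)} \left(\left(-104 + U{\left(9,-1 \right)}\right) - 149\right) = \sqrt{2} \sqrt{-14} \left(\left(-104 + \left(9 - -1 + \sqrt{2} \sqrt{9}\right)\right) - 149\right) = \sqrt{2} i \sqrt{14} \left(\left(-104 + \left(9 + 1 + \sqrt{2} \cdot 3\right)\right) - 149\right) = 2 i \sqrt{7} \left(\left(-104 + \left(9 + 1 + 3 \sqrt{2}\right)\right) - 149\right) = 2 i \sqrt{7} \left(\left(-104 + \left(10 + 3 \sqrt{2}\right)\right) - 149\right) = 2 i \sqrt{7} \left(\left(-94 + 3 \sqrt{2}\right) - 149\right) = 2 i \sqrt{7} \left(-243 + 3 \sqrt{2}\right)$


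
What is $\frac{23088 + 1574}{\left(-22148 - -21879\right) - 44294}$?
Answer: $- \frac{24662}{44563} \approx -0.55342$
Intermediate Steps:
$\frac{23088 + 1574}{\left(-22148 - -21879\right) - 44294} = \frac{24662}{\left(-22148 + 21879\right) - 44294} = \frac{24662}{-269 - 44294} = \frac{24662}{-44563} = 24662 \left(- \frac{1}{44563}\right) = - \frac{24662}{44563}$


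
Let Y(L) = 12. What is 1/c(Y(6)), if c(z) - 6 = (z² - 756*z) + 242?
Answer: -1/8680 ≈ -0.00011521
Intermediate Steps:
c(z) = 248 + z² - 756*z (c(z) = 6 + ((z² - 756*z) + 242) = 6 + (242 + z² - 756*z) = 248 + z² - 756*z)
1/c(Y(6)) = 1/(248 + 12² - 756*12) = 1/(248 + 144 - 9072) = 1/(-8680) = -1/8680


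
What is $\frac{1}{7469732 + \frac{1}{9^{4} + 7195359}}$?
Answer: $\frac{7201920}{53796412285441} \approx 1.3387 \cdot 10^{-7}$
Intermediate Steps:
$\frac{1}{7469732 + \frac{1}{9^{4} + 7195359}} = \frac{1}{7469732 + \frac{1}{6561 + 7195359}} = \frac{1}{7469732 + \frac{1}{7201920}} = \frac{1}{\frac{53796412285441}{7201920}} = \frac{7201920}{53796412285441}$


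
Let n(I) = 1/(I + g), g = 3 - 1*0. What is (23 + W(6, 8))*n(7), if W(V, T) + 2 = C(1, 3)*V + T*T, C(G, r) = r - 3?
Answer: 17/2 ≈ 8.5000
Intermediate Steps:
C(G, r) = -3 + r
g = 3 (g = 3 + 0 = 3)
W(V, T) = -2 + T**2 (W(V, T) = -2 + ((-3 + 3)*V + T*T) = -2 + (0*V + T**2) = -2 + (0 + T**2) = -2 + T**2)
n(I) = 1/(3 + I) (n(I) = 1/(I + 3) = 1/(3 + I))
(23 + W(6, 8))*n(7) = (23 + (-2 + 8**2))/(3 + 7) = (23 + (-2 + 64))/10 = (23 + 62)*(1/10) = 85*(1/10) = 17/2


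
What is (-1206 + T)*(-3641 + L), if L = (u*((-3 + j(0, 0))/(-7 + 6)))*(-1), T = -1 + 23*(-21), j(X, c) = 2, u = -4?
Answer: 6146530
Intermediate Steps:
T = -484 (T = -1 - 483 = -484)
L = 4 (L = -4*(-3 + 2)/(-7 + 6)*(-1) = -(-4)/(-1)*(-1) = -(-4)*(-1)*(-1) = -4*1*(-1) = -4*(-1) = 4)
(-1206 + T)*(-3641 + L) = (-1206 - 484)*(-3641 + 4) = -1690*(-3637) = 6146530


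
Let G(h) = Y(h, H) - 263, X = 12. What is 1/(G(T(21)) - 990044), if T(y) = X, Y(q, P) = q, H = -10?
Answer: -1/990295 ≈ -1.0098e-6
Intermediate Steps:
T(y) = 12
G(h) = -263 + h (G(h) = h - 263 = -263 + h)
1/(G(T(21)) - 990044) = 1/((-263 + 12) - 990044) = 1/(-251 - 990044) = 1/(-990295) = -1/990295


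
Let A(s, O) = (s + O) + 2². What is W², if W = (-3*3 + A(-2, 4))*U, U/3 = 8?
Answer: 5184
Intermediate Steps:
U = 24 (U = 3*8 = 24)
A(s, O) = 4 + O + s (A(s, O) = (O + s) + 4 = 4 + O + s)
W = -72 (W = (-3*3 + (4 + 4 - 2))*24 = (-9 + 6)*24 = -3*24 = -72)
W² = (-72)² = 5184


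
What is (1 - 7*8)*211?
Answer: -11605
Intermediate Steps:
(1 - 7*8)*211 = (1 - 56)*211 = -55*211 = -11605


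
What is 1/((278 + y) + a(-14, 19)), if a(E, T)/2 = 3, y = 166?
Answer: 1/450 ≈ 0.0022222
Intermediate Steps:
a(E, T) = 6 (a(E, T) = 2*3 = 6)
1/((278 + y) + a(-14, 19)) = 1/((278 + 166) + 6) = 1/(444 + 6) = 1/450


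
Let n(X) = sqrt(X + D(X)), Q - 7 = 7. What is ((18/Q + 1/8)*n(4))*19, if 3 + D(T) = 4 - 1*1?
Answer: 1501/28 ≈ 53.607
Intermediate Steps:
Q = 14 (Q = 7 + 7 = 14)
D(T) = 0 (D(T) = -3 + (4 - 1*1) = -3 + (4 - 1) = -3 + 3 = 0)
n(X) = sqrt(X) (n(X) = sqrt(X + 0) = sqrt(X))
((18/Q + 1/8)*n(4))*19 = ((18/14 + 1/8)*sqrt(4))*19 = ((18*(1/14) + 1*(1/8))*2)*19 = ((9/7 + 1/8)*2)*19 = ((79/56)*2)*19 = (79/28)*19 = 1501/28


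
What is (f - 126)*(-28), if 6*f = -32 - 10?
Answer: 3724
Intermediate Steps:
f = -7 (f = (-32 - 10)/6 = (⅙)*(-42) = -7)
(f - 126)*(-28) = (-7 - 126)*(-28) = -133*(-28) = 3724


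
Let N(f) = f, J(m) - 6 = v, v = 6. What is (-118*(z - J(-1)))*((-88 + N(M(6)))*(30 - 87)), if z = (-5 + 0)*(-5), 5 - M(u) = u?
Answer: -7781982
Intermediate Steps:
J(m) = 12 (J(m) = 6 + 6 = 12)
M(u) = 5 - u
z = 25 (z = -5*(-5) = 25)
(-118*(z - J(-1)))*((-88 + N(M(6)))*(30 - 87)) = (-118*(25 - 1*12))*((-88 + (5 - 1*6))*(30 - 87)) = (-118*(25 - 12))*((-88 + (5 - 6))*(-57)) = (-118*13)*((-88 - 1)*(-57)) = -(-136526)*(-57) = -1534*5073 = -7781982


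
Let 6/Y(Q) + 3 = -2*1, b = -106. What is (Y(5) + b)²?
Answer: 287296/25 ≈ 11492.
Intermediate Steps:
Y(Q) = -6/5 (Y(Q) = 6/(-3 - 2*1) = 6/(-3 - 2) = 6/(-5) = 6*(-⅕) = -6/5)
(Y(5) + b)² = (-6/5 - 106)² = (-536/5)² = 287296/25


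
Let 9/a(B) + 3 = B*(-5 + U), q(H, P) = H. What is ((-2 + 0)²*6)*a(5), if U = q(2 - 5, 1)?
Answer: -216/43 ≈ -5.0233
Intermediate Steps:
U = -3 (U = 2 - 5 = -3)
a(B) = 9/(-3 - 8*B) (a(B) = 9/(-3 + B*(-5 - 3)) = 9/(-3 + B*(-8)) = 9/(-3 - 8*B))
((-2 + 0)²*6)*a(5) = ((-2 + 0)²*6)*(-9/(3 + 8*5)) = ((-2)²*6)*(-9/(3 + 40)) = (4*6)*(-9/43) = 24*(-9*1/43) = 24*(-9/43) = -216/43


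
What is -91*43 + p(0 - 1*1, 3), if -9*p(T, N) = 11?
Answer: -35228/9 ≈ -3914.2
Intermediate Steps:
p(T, N) = -11/9 (p(T, N) = -⅑*11 = -11/9)
-91*43 + p(0 - 1*1, 3) = -91*43 - 11/9 = -3913 - 11/9 = -35228/9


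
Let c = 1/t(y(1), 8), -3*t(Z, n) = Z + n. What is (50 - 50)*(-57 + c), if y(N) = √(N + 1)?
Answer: 0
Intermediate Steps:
y(N) = √(1 + N)
t(Z, n) = -Z/3 - n/3 (t(Z, n) = -(Z + n)/3 = -Z/3 - n/3)
c = 1/(-8/3 - √2/3) (c = 1/(-√(1 + 1)/3 - ⅓*8) = 1/(-√2/3 - 8/3) = 1/(-8/3 - √2/3) ≈ -0.31867)
(50 - 50)*(-57 + c) = (50 - 50)*(-57 + (-12/31 + 3*√2/62)) = 0*(-1779/31 + 3*√2/62) = 0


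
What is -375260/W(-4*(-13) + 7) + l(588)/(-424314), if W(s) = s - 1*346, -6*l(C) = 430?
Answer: 477684276625/365334354 ≈ 1307.5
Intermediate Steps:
l(C) = -215/3 (l(C) = -⅙*430 = -215/3)
W(s) = -346 + s (W(s) = s - 346 = -346 + s)
-375260/W(-4*(-13) + 7) + l(588)/(-424314) = -375260/(-346 + (-4*(-13) + 7)) - 215/3/(-424314) = -375260/(-346 + (52 + 7)) - 215/3*(-1/424314) = -375260/(-346 + 59) + 215/1272942 = -375260/(-287) + 215/1272942 = -375260*(-1/287) + 215/1272942 = 375260/287 + 215/1272942 = 477684276625/365334354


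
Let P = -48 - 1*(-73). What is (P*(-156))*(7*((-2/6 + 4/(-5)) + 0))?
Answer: 30940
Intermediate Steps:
P = 25 (P = -48 + 73 = 25)
(P*(-156))*(7*((-2/6 + 4/(-5)) + 0)) = (25*(-156))*(7*((-2/6 + 4/(-5)) + 0)) = -27300*((-2*1/6 + 4*(-1/5)) + 0) = -27300*((-1/3 - 4/5) + 0) = -27300*(-17/15 + 0) = -27300*(-17)/15 = -3900*(-119/15) = 30940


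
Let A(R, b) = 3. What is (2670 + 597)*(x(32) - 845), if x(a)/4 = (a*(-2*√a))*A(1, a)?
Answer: -2760615 - 10036224*√2 ≈ -1.6954e+7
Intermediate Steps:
x(a) = -24*a^(3/2) (x(a) = 4*((a*(-2*√a))*3) = 4*(-2*a^(3/2)*3) = 4*(-6*a^(3/2)) = -24*a^(3/2))
(2670 + 597)*(x(32) - 845) = (2670 + 597)*(-3072*√2 - 845) = 3267*(-3072*√2 - 845) = 3267*(-845 - 3072*√2) = -2760615 - 10036224*√2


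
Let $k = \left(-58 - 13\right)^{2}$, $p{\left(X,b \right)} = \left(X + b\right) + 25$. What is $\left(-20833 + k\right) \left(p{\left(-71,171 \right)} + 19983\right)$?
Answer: $-317545536$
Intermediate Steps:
$p{\left(X,b \right)} = 25 + X + b$
$k = 5041$ ($k = \left(-58 - 13\right)^{2} = \left(-71\right)^{2} = 5041$)
$\left(-20833 + k\right) \left(p{\left(-71,171 \right)} + 19983\right) = \left(-20833 + 5041\right) \left(\left(25 - 71 + 171\right) + 19983\right) = - 15792 \left(125 + 19983\right) = \left(-15792\right) 20108 = -317545536$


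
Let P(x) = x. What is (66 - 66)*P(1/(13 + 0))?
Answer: 0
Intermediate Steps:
(66 - 66)*P(1/(13 + 0)) = (66 - 66)/(13 + 0) = 0/13 = 0*(1/13) = 0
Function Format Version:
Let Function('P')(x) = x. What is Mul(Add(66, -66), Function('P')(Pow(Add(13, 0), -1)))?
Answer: 0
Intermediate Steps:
Mul(Add(66, -66), Function('P')(Pow(Add(13, 0), -1))) = Mul(Add(66, -66), Pow(Add(13, 0), -1)) = Mul(0, Pow(13, -1)) = Mul(0, Rational(1, 13)) = 0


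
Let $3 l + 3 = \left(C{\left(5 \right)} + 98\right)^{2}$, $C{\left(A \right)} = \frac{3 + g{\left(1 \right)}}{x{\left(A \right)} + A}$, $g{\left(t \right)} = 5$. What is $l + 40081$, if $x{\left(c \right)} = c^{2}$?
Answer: $\frac{29226676}{675} \approx 43299.0$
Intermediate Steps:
$C{\left(A \right)} = \frac{8}{A + A^{2}}$ ($C{\left(A \right)} = \frac{3 + 5}{A^{2} + A} = \frac{8}{A + A^{2}}$)
$l = \frac{2172001}{675}$ ($l = -1 + \frac{\left(\frac{8}{5 \left(1 + 5\right)} + 98\right)^{2}}{3} = -1 + \frac{\left(8 \cdot \frac{1}{5} \cdot \frac{1}{6} + 98\right)^{2}}{3} = -1 + \frac{\left(\frac{4}{15} + 98\right)^{2}}{3} = -1 + \frac{\left(\frac{1474}{15}\right)^{2}}{3} = -1 + \frac{1}{3} \cdot \frac{2172676}{225} = -1 + \frac{2172676}{675} = \frac{2172001}{675} \approx 3217.8$)
$l + 40081 = \frac{2172001}{675} + 40081 = \frac{29226676}{675}$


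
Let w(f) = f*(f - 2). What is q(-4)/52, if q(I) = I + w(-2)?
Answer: 1/13 ≈ 0.076923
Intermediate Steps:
w(f) = f*(-2 + f)
q(I) = 8 + I (q(I) = I - 2*(-2 - 2) = I - 2*(-4) = I + 8 = 8 + I)
q(-4)/52 = (8 - 4)/52 = (1/52)*4 = 1/13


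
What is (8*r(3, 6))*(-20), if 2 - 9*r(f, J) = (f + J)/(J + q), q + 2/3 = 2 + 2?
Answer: -1160/63 ≈ -18.413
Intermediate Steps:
q = 10/3 (q = -⅔ + (2 + 2) = -⅔ + 4 = 10/3 ≈ 3.3333)
r(f, J) = 2/9 - (J + f)/(9*(10/3 + J)) (r(f, J) = 2/9 - (f + J)/(9*(J + 10/3)) = 2/9 - (J + f)/(9*(10/3 + J)))
(8*r(3, 6))*(-20) = (8*((20 - 3*3 + 3*6)/(9*(10 + 3*6))))*(-20) = (8*((20 - 9 + 18)/(9*(10 + 18))))*(-20) = (8*((⅑)*29/28))*(-20) = (8*((⅑)*(1/28)*29))*(-20) = (8*(29/252))*(-20) = (58/63)*(-20) = -1160/63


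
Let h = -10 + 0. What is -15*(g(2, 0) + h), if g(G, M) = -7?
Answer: 255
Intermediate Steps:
h = -10
-15*(g(2, 0) + h) = -15*(-7 - 10) = -15*(-17) = 255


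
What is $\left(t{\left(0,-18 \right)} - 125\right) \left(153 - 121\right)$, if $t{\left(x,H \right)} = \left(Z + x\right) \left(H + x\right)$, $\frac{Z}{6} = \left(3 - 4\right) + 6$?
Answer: $-21280$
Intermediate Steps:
$Z = 30$ ($Z = 6 \left(\left(3 - 4\right) + 6\right) = 6 \left(-1 + 6\right) = 6 \cdot 5 = 30$)
$t{\left(x,H \right)} = \left(30 + x\right) \left(H + x\right)$
$\left(t{\left(0,-18 \right)} - 125\right) \left(153 - 121\right) = \left(\left(0^{2} + 30 \left(-18\right) + 30 \cdot 0 - 0\right) - 125\right) \left(153 - 121\right) = \left(\left(0 - 540 + 0 + 0\right) - 125\right) 32 = \left(-540 - 125\right) 32 = \left(-665\right) 32 = -21280$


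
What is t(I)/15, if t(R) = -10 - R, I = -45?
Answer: 7/3 ≈ 2.3333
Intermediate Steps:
t(I)/15 = (-10 - 1*(-45))/15 = (-10 + 45)/15 = (1/15)*35 = 7/3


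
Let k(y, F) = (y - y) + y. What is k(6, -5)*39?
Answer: 234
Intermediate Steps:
k(y, F) = y (k(y, F) = 0 + y = y)
k(6, -5)*39 = 6*39 = 234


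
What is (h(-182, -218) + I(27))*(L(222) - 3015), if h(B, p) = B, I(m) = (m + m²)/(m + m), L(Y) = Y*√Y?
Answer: 506520 - 37296*√222 ≈ -49178.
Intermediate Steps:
L(Y) = Y^(3/2)
I(m) = (m + m²)/(2*m) (I(m) = (m + m²)/((2*m)) = (m + m²)*(1/(2*m)) = (m + m²)/(2*m))
(h(-182, -218) + I(27))*(L(222) - 3015) = (-182 + (½ + (½)*27))*(222^(3/2) - 3015) = (-182 + (½ + 27/2))*(222*√222 - 3015) = (-182 + 14)*(-3015 + 222*√222) = -168*(-3015 + 222*√222) = 506520 - 37296*√222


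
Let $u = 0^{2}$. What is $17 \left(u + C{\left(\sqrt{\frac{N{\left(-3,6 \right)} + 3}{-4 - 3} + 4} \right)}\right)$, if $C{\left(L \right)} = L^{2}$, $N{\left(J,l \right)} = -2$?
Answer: $\frac{459}{7} \approx 65.571$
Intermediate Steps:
$u = 0$
$17 \left(u + C{\left(\sqrt{\frac{N{\left(-3,6 \right)} + 3}{-4 - 3} + 4} \right)}\right) = 17 \left(0 + \left(\sqrt{\frac{-2 + 3}{-4 - 3} + 4}\right)^{2}\right) = 17 \left(0 + \left(\sqrt{1 \frac{1}{-7} + 4}\right)^{2}\right) = 17 \left(0 + \left(\sqrt{1 \left(- \frac{1}{7}\right) + 4}\right)^{2}\right) = 17 \left(0 + \left(\sqrt{- \frac{1}{7} + 4}\right)^{2}\right) = 17 \left(0 + \left(\sqrt{\frac{27}{7}}\right)^{2}\right) = 17 \left(0 + \left(\frac{3 \sqrt{21}}{7}\right)^{2}\right) = 17 \left(0 + \frac{27}{7}\right) = 17 \cdot \frac{27}{7} = \frac{459}{7}$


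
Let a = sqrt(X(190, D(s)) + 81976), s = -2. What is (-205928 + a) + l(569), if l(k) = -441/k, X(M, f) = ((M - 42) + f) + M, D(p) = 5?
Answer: -117173473/569 + sqrt(82319) ≈ -2.0564e+5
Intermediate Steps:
X(M, f) = -42 + f + 2*M (X(M, f) = ((-42 + M) + f) + M = (-42 + M + f) + M = -42 + f + 2*M)
a = sqrt(82319) (a = sqrt((-42 + 5 + 2*190) + 81976) = sqrt((-42 + 5 + 380) + 81976) = sqrt(343 + 81976) = sqrt(82319) ≈ 286.91)
(-205928 + a) + l(569) = (-205928 + sqrt(82319)) - 441/569 = -117173473/569 + sqrt(82319)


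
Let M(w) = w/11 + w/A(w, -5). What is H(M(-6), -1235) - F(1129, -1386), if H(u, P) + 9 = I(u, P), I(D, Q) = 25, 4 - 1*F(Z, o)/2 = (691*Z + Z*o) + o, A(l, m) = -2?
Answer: -1572074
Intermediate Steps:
F(Z, o) = 8 - 1382*Z - 2*o - 2*Z*o (F(Z, o) = 8 - 2*((691*Z + Z*o) + o) = 8 - 2*(o + 691*Z + Z*o) = 8 + (-1382*Z - 2*o - 2*Z*o) = 8 - 1382*Z - 2*o - 2*Z*o)
M(w) = -9*w/22 (M(w) = w/11 + w/(-2) = w*(1/11) + w*(-1/2) = w/11 - w/2 = -9*w/22)
H(u, P) = 16 (H(u, P) = -9 + 25 = 16)
H(M(-6), -1235) - F(1129, -1386) = 16 - (8 - 1382*1129 - 2*(-1386) - 2*1129*(-1386)) = 16 - (8 - 1560278 + 2772 + 3129588) = 16 - 1*1572090 = 16 - 1572090 = -1572074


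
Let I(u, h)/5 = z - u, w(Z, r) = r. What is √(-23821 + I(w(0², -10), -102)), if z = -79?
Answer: I*√24166 ≈ 155.45*I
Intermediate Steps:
I(u, h) = -395 - 5*u (I(u, h) = 5*(-79 - u) = -395 - 5*u)
√(-23821 + I(w(0², -10), -102)) = √(-23821 + (-395 - 5*(-10))) = √(-23821 + (-395 + 50)) = √(-23821 - 345) = √(-24166) = I*√24166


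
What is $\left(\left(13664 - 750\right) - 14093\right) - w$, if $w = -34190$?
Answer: $33011$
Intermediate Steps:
$\left(\left(13664 - 750\right) - 14093\right) - w = \left(\left(13664 - 750\right) - 14093\right) - -34190 = \left(12914 - 14093\right) + 34190 = -1179 + 34190 = 33011$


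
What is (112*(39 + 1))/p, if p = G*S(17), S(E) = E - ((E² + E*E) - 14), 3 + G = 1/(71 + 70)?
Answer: 315840/115417 ≈ 2.7365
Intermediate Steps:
G = -422/141 (G = -3 + 1/(71 + 70) = -3 + 1/141 = -422/141 ≈ -2.9929)
S(E) = 14 + E - 2*E² (S(E) = E - ((E² + E²) - 14) = E - (2*E² - 14) = E - (-14 + 2*E²) = E + (14 - 2*E²) = 14 + E - 2*E²)
p = 230834/141 (p = -422*(14 + 17 - 2*17²)/141 = -422*(14 + 17 - 2*289)/141 = -422*(14 + 17 - 578)/141 = -422/141*(-547) = 230834/141 ≈ 1637.1)
(112*(39 + 1))/p = (112*(39 + 1))/(230834/141) = (112*40)*(141/230834) = 4480*(141/230834) = 315840/115417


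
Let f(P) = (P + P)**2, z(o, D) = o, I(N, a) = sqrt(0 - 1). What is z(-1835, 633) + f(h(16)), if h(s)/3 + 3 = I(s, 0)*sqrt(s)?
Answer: -2087 - 864*I ≈ -2087.0 - 864.0*I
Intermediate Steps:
I(N, a) = I (I(N, a) = sqrt(-1) = I)
h(s) = -9 + 3*I*sqrt(s) (h(s) = -9 + 3*(I*sqrt(s)) = -9 + 3*I*sqrt(s))
f(P) = 4*P**2 (f(P) = (2*P)**2 = 4*P**2)
z(-1835, 633) + f(h(16)) = -1835 + 4*(-9 + 3*I*sqrt(16))**2 = -1835 + 4*(-9 + 3*I*4)**2 = -1835 + 4*(-9 + 12*I)**2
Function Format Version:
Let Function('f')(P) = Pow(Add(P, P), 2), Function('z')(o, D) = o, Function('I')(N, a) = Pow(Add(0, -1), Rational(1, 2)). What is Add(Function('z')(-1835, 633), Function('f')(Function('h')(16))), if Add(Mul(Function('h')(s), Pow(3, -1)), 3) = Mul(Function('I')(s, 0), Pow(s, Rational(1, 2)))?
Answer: Add(-2087, Mul(-864, I)) ≈ Add(-2087.0, Mul(-864.00, I))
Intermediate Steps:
Function('I')(N, a) = I (Function('I')(N, a) = Pow(-1, Rational(1, 2)) = I)
Function('h')(s) = Add(-9, Mul(3, I, Pow(s, Rational(1, 2)))) (Function('h')(s) = Add(-9, Mul(3, Mul(I, Pow(s, Rational(1, 2))))) = Add(-9, Mul(3, I, Pow(s, Rational(1, 2)))))
Function('f')(P) = Mul(4, Pow(P, 2)) (Function('f')(P) = Pow(Mul(2, P), 2) = Mul(4, Pow(P, 2)))
Add(Function('z')(-1835, 633), Function('f')(Function('h')(16))) = Add(-1835, Mul(4, Pow(Add(-9, Mul(3, I, Pow(16, Rational(1, 2)))), 2))) = Add(-1835, Mul(4, Pow(Add(-9, Mul(3, I, 4)), 2))) = Add(-1835, Mul(4, Pow(Add(-9, Mul(12, I)), 2)))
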